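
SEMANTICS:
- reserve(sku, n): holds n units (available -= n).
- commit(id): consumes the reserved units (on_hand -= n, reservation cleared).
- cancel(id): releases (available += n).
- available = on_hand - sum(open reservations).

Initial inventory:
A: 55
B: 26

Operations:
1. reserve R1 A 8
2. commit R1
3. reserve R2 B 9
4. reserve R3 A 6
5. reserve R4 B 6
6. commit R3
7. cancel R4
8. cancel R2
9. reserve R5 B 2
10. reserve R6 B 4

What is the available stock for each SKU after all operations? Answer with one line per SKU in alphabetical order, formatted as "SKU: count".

Answer: A: 41
B: 20

Derivation:
Step 1: reserve R1 A 8 -> on_hand[A=55 B=26] avail[A=47 B=26] open={R1}
Step 2: commit R1 -> on_hand[A=47 B=26] avail[A=47 B=26] open={}
Step 3: reserve R2 B 9 -> on_hand[A=47 B=26] avail[A=47 B=17] open={R2}
Step 4: reserve R3 A 6 -> on_hand[A=47 B=26] avail[A=41 B=17] open={R2,R3}
Step 5: reserve R4 B 6 -> on_hand[A=47 B=26] avail[A=41 B=11] open={R2,R3,R4}
Step 6: commit R3 -> on_hand[A=41 B=26] avail[A=41 B=11] open={R2,R4}
Step 7: cancel R4 -> on_hand[A=41 B=26] avail[A=41 B=17] open={R2}
Step 8: cancel R2 -> on_hand[A=41 B=26] avail[A=41 B=26] open={}
Step 9: reserve R5 B 2 -> on_hand[A=41 B=26] avail[A=41 B=24] open={R5}
Step 10: reserve R6 B 4 -> on_hand[A=41 B=26] avail[A=41 B=20] open={R5,R6}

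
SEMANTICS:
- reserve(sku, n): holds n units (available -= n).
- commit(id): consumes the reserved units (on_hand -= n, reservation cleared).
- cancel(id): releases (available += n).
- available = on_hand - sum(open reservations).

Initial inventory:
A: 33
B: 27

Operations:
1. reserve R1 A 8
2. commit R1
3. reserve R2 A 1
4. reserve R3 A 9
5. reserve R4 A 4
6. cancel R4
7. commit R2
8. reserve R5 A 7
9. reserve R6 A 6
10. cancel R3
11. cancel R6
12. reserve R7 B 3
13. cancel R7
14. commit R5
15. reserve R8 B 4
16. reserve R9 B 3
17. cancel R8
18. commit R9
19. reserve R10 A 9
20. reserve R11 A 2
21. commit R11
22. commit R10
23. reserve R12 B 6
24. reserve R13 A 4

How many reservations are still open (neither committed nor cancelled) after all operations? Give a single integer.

Answer: 2

Derivation:
Step 1: reserve R1 A 8 -> on_hand[A=33 B=27] avail[A=25 B=27] open={R1}
Step 2: commit R1 -> on_hand[A=25 B=27] avail[A=25 B=27] open={}
Step 3: reserve R2 A 1 -> on_hand[A=25 B=27] avail[A=24 B=27] open={R2}
Step 4: reserve R3 A 9 -> on_hand[A=25 B=27] avail[A=15 B=27] open={R2,R3}
Step 5: reserve R4 A 4 -> on_hand[A=25 B=27] avail[A=11 B=27] open={R2,R3,R4}
Step 6: cancel R4 -> on_hand[A=25 B=27] avail[A=15 B=27] open={R2,R3}
Step 7: commit R2 -> on_hand[A=24 B=27] avail[A=15 B=27] open={R3}
Step 8: reserve R5 A 7 -> on_hand[A=24 B=27] avail[A=8 B=27] open={R3,R5}
Step 9: reserve R6 A 6 -> on_hand[A=24 B=27] avail[A=2 B=27] open={R3,R5,R6}
Step 10: cancel R3 -> on_hand[A=24 B=27] avail[A=11 B=27] open={R5,R6}
Step 11: cancel R6 -> on_hand[A=24 B=27] avail[A=17 B=27] open={R5}
Step 12: reserve R7 B 3 -> on_hand[A=24 B=27] avail[A=17 B=24] open={R5,R7}
Step 13: cancel R7 -> on_hand[A=24 B=27] avail[A=17 B=27] open={R5}
Step 14: commit R5 -> on_hand[A=17 B=27] avail[A=17 B=27] open={}
Step 15: reserve R8 B 4 -> on_hand[A=17 B=27] avail[A=17 B=23] open={R8}
Step 16: reserve R9 B 3 -> on_hand[A=17 B=27] avail[A=17 B=20] open={R8,R9}
Step 17: cancel R8 -> on_hand[A=17 B=27] avail[A=17 B=24] open={R9}
Step 18: commit R9 -> on_hand[A=17 B=24] avail[A=17 B=24] open={}
Step 19: reserve R10 A 9 -> on_hand[A=17 B=24] avail[A=8 B=24] open={R10}
Step 20: reserve R11 A 2 -> on_hand[A=17 B=24] avail[A=6 B=24] open={R10,R11}
Step 21: commit R11 -> on_hand[A=15 B=24] avail[A=6 B=24] open={R10}
Step 22: commit R10 -> on_hand[A=6 B=24] avail[A=6 B=24] open={}
Step 23: reserve R12 B 6 -> on_hand[A=6 B=24] avail[A=6 B=18] open={R12}
Step 24: reserve R13 A 4 -> on_hand[A=6 B=24] avail[A=2 B=18] open={R12,R13}
Open reservations: ['R12', 'R13'] -> 2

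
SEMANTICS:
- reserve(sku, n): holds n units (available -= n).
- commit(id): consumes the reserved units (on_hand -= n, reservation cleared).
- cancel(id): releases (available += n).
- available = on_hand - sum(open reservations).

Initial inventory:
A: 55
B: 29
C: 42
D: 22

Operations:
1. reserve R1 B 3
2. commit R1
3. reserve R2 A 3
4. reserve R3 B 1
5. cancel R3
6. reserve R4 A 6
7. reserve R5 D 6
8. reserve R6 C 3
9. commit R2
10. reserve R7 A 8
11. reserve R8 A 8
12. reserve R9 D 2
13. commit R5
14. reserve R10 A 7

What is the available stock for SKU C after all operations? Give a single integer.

Answer: 39

Derivation:
Step 1: reserve R1 B 3 -> on_hand[A=55 B=29 C=42 D=22] avail[A=55 B=26 C=42 D=22] open={R1}
Step 2: commit R1 -> on_hand[A=55 B=26 C=42 D=22] avail[A=55 B=26 C=42 D=22] open={}
Step 3: reserve R2 A 3 -> on_hand[A=55 B=26 C=42 D=22] avail[A=52 B=26 C=42 D=22] open={R2}
Step 4: reserve R3 B 1 -> on_hand[A=55 B=26 C=42 D=22] avail[A=52 B=25 C=42 D=22] open={R2,R3}
Step 5: cancel R3 -> on_hand[A=55 B=26 C=42 D=22] avail[A=52 B=26 C=42 D=22] open={R2}
Step 6: reserve R4 A 6 -> on_hand[A=55 B=26 C=42 D=22] avail[A=46 B=26 C=42 D=22] open={R2,R4}
Step 7: reserve R5 D 6 -> on_hand[A=55 B=26 C=42 D=22] avail[A=46 B=26 C=42 D=16] open={R2,R4,R5}
Step 8: reserve R6 C 3 -> on_hand[A=55 B=26 C=42 D=22] avail[A=46 B=26 C=39 D=16] open={R2,R4,R5,R6}
Step 9: commit R2 -> on_hand[A=52 B=26 C=42 D=22] avail[A=46 B=26 C=39 D=16] open={R4,R5,R6}
Step 10: reserve R7 A 8 -> on_hand[A=52 B=26 C=42 D=22] avail[A=38 B=26 C=39 D=16] open={R4,R5,R6,R7}
Step 11: reserve R8 A 8 -> on_hand[A=52 B=26 C=42 D=22] avail[A=30 B=26 C=39 D=16] open={R4,R5,R6,R7,R8}
Step 12: reserve R9 D 2 -> on_hand[A=52 B=26 C=42 D=22] avail[A=30 B=26 C=39 D=14] open={R4,R5,R6,R7,R8,R9}
Step 13: commit R5 -> on_hand[A=52 B=26 C=42 D=16] avail[A=30 B=26 C=39 D=14] open={R4,R6,R7,R8,R9}
Step 14: reserve R10 A 7 -> on_hand[A=52 B=26 C=42 D=16] avail[A=23 B=26 C=39 D=14] open={R10,R4,R6,R7,R8,R9}
Final available[C] = 39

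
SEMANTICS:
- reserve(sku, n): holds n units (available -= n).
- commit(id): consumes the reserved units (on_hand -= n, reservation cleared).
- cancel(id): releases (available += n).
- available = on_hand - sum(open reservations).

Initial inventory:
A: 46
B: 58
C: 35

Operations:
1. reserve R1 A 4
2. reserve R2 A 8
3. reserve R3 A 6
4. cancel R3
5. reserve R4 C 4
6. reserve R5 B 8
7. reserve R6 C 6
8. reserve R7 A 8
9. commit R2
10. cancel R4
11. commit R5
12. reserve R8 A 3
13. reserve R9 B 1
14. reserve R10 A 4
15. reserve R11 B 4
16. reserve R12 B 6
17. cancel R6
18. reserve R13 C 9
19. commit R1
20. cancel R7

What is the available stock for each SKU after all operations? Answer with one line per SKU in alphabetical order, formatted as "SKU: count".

Answer: A: 27
B: 39
C: 26

Derivation:
Step 1: reserve R1 A 4 -> on_hand[A=46 B=58 C=35] avail[A=42 B=58 C=35] open={R1}
Step 2: reserve R2 A 8 -> on_hand[A=46 B=58 C=35] avail[A=34 B=58 C=35] open={R1,R2}
Step 3: reserve R3 A 6 -> on_hand[A=46 B=58 C=35] avail[A=28 B=58 C=35] open={R1,R2,R3}
Step 4: cancel R3 -> on_hand[A=46 B=58 C=35] avail[A=34 B=58 C=35] open={R1,R2}
Step 5: reserve R4 C 4 -> on_hand[A=46 B=58 C=35] avail[A=34 B=58 C=31] open={R1,R2,R4}
Step 6: reserve R5 B 8 -> on_hand[A=46 B=58 C=35] avail[A=34 B=50 C=31] open={R1,R2,R4,R5}
Step 7: reserve R6 C 6 -> on_hand[A=46 B=58 C=35] avail[A=34 B=50 C=25] open={R1,R2,R4,R5,R6}
Step 8: reserve R7 A 8 -> on_hand[A=46 B=58 C=35] avail[A=26 B=50 C=25] open={R1,R2,R4,R5,R6,R7}
Step 9: commit R2 -> on_hand[A=38 B=58 C=35] avail[A=26 B=50 C=25] open={R1,R4,R5,R6,R7}
Step 10: cancel R4 -> on_hand[A=38 B=58 C=35] avail[A=26 B=50 C=29] open={R1,R5,R6,R7}
Step 11: commit R5 -> on_hand[A=38 B=50 C=35] avail[A=26 B=50 C=29] open={R1,R6,R7}
Step 12: reserve R8 A 3 -> on_hand[A=38 B=50 C=35] avail[A=23 B=50 C=29] open={R1,R6,R7,R8}
Step 13: reserve R9 B 1 -> on_hand[A=38 B=50 C=35] avail[A=23 B=49 C=29] open={R1,R6,R7,R8,R9}
Step 14: reserve R10 A 4 -> on_hand[A=38 B=50 C=35] avail[A=19 B=49 C=29] open={R1,R10,R6,R7,R8,R9}
Step 15: reserve R11 B 4 -> on_hand[A=38 B=50 C=35] avail[A=19 B=45 C=29] open={R1,R10,R11,R6,R7,R8,R9}
Step 16: reserve R12 B 6 -> on_hand[A=38 B=50 C=35] avail[A=19 B=39 C=29] open={R1,R10,R11,R12,R6,R7,R8,R9}
Step 17: cancel R6 -> on_hand[A=38 B=50 C=35] avail[A=19 B=39 C=35] open={R1,R10,R11,R12,R7,R8,R9}
Step 18: reserve R13 C 9 -> on_hand[A=38 B=50 C=35] avail[A=19 B=39 C=26] open={R1,R10,R11,R12,R13,R7,R8,R9}
Step 19: commit R1 -> on_hand[A=34 B=50 C=35] avail[A=19 B=39 C=26] open={R10,R11,R12,R13,R7,R8,R9}
Step 20: cancel R7 -> on_hand[A=34 B=50 C=35] avail[A=27 B=39 C=26] open={R10,R11,R12,R13,R8,R9}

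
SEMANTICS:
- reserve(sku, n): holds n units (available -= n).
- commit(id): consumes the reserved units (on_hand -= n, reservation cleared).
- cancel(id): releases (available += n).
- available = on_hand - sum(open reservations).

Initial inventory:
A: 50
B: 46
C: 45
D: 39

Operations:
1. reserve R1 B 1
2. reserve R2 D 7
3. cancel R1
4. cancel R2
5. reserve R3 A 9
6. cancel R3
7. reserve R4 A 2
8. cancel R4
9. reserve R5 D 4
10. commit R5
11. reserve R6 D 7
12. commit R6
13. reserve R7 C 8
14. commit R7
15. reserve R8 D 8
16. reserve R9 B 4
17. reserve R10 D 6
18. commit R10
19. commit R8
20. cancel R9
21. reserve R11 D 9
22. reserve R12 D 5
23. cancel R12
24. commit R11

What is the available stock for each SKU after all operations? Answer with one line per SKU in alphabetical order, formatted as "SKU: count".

Answer: A: 50
B: 46
C: 37
D: 5

Derivation:
Step 1: reserve R1 B 1 -> on_hand[A=50 B=46 C=45 D=39] avail[A=50 B=45 C=45 D=39] open={R1}
Step 2: reserve R2 D 7 -> on_hand[A=50 B=46 C=45 D=39] avail[A=50 B=45 C=45 D=32] open={R1,R2}
Step 3: cancel R1 -> on_hand[A=50 B=46 C=45 D=39] avail[A=50 B=46 C=45 D=32] open={R2}
Step 4: cancel R2 -> on_hand[A=50 B=46 C=45 D=39] avail[A=50 B=46 C=45 D=39] open={}
Step 5: reserve R3 A 9 -> on_hand[A=50 B=46 C=45 D=39] avail[A=41 B=46 C=45 D=39] open={R3}
Step 6: cancel R3 -> on_hand[A=50 B=46 C=45 D=39] avail[A=50 B=46 C=45 D=39] open={}
Step 7: reserve R4 A 2 -> on_hand[A=50 B=46 C=45 D=39] avail[A=48 B=46 C=45 D=39] open={R4}
Step 8: cancel R4 -> on_hand[A=50 B=46 C=45 D=39] avail[A=50 B=46 C=45 D=39] open={}
Step 9: reserve R5 D 4 -> on_hand[A=50 B=46 C=45 D=39] avail[A=50 B=46 C=45 D=35] open={R5}
Step 10: commit R5 -> on_hand[A=50 B=46 C=45 D=35] avail[A=50 B=46 C=45 D=35] open={}
Step 11: reserve R6 D 7 -> on_hand[A=50 B=46 C=45 D=35] avail[A=50 B=46 C=45 D=28] open={R6}
Step 12: commit R6 -> on_hand[A=50 B=46 C=45 D=28] avail[A=50 B=46 C=45 D=28] open={}
Step 13: reserve R7 C 8 -> on_hand[A=50 B=46 C=45 D=28] avail[A=50 B=46 C=37 D=28] open={R7}
Step 14: commit R7 -> on_hand[A=50 B=46 C=37 D=28] avail[A=50 B=46 C=37 D=28] open={}
Step 15: reserve R8 D 8 -> on_hand[A=50 B=46 C=37 D=28] avail[A=50 B=46 C=37 D=20] open={R8}
Step 16: reserve R9 B 4 -> on_hand[A=50 B=46 C=37 D=28] avail[A=50 B=42 C=37 D=20] open={R8,R9}
Step 17: reserve R10 D 6 -> on_hand[A=50 B=46 C=37 D=28] avail[A=50 B=42 C=37 D=14] open={R10,R8,R9}
Step 18: commit R10 -> on_hand[A=50 B=46 C=37 D=22] avail[A=50 B=42 C=37 D=14] open={R8,R9}
Step 19: commit R8 -> on_hand[A=50 B=46 C=37 D=14] avail[A=50 B=42 C=37 D=14] open={R9}
Step 20: cancel R9 -> on_hand[A=50 B=46 C=37 D=14] avail[A=50 B=46 C=37 D=14] open={}
Step 21: reserve R11 D 9 -> on_hand[A=50 B=46 C=37 D=14] avail[A=50 B=46 C=37 D=5] open={R11}
Step 22: reserve R12 D 5 -> on_hand[A=50 B=46 C=37 D=14] avail[A=50 B=46 C=37 D=0] open={R11,R12}
Step 23: cancel R12 -> on_hand[A=50 B=46 C=37 D=14] avail[A=50 B=46 C=37 D=5] open={R11}
Step 24: commit R11 -> on_hand[A=50 B=46 C=37 D=5] avail[A=50 B=46 C=37 D=5] open={}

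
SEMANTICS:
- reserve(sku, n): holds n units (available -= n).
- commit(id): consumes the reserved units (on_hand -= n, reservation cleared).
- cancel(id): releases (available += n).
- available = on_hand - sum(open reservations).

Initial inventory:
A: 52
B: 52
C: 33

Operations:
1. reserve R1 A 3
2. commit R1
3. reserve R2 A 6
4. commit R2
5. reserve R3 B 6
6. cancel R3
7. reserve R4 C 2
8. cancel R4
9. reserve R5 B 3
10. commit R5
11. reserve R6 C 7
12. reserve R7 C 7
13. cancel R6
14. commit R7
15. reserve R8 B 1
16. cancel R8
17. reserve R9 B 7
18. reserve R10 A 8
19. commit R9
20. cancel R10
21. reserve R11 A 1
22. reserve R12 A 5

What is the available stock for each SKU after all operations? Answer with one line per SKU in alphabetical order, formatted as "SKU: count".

Answer: A: 37
B: 42
C: 26

Derivation:
Step 1: reserve R1 A 3 -> on_hand[A=52 B=52 C=33] avail[A=49 B=52 C=33] open={R1}
Step 2: commit R1 -> on_hand[A=49 B=52 C=33] avail[A=49 B=52 C=33] open={}
Step 3: reserve R2 A 6 -> on_hand[A=49 B=52 C=33] avail[A=43 B=52 C=33] open={R2}
Step 4: commit R2 -> on_hand[A=43 B=52 C=33] avail[A=43 B=52 C=33] open={}
Step 5: reserve R3 B 6 -> on_hand[A=43 B=52 C=33] avail[A=43 B=46 C=33] open={R3}
Step 6: cancel R3 -> on_hand[A=43 B=52 C=33] avail[A=43 B=52 C=33] open={}
Step 7: reserve R4 C 2 -> on_hand[A=43 B=52 C=33] avail[A=43 B=52 C=31] open={R4}
Step 8: cancel R4 -> on_hand[A=43 B=52 C=33] avail[A=43 B=52 C=33] open={}
Step 9: reserve R5 B 3 -> on_hand[A=43 B=52 C=33] avail[A=43 B=49 C=33] open={R5}
Step 10: commit R5 -> on_hand[A=43 B=49 C=33] avail[A=43 B=49 C=33] open={}
Step 11: reserve R6 C 7 -> on_hand[A=43 B=49 C=33] avail[A=43 B=49 C=26] open={R6}
Step 12: reserve R7 C 7 -> on_hand[A=43 B=49 C=33] avail[A=43 B=49 C=19] open={R6,R7}
Step 13: cancel R6 -> on_hand[A=43 B=49 C=33] avail[A=43 B=49 C=26] open={R7}
Step 14: commit R7 -> on_hand[A=43 B=49 C=26] avail[A=43 B=49 C=26] open={}
Step 15: reserve R8 B 1 -> on_hand[A=43 B=49 C=26] avail[A=43 B=48 C=26] open={R8}
Step 16: cancel R8 -> on_hand[A=43 B=49 C=26] avail[A=43 B=49 C=26] open={}
Step 17: reserve R9 B 7 -> on_hand[A=43 B=49 C=26] avail[A=43 B=42 C=26] open={R9}
Step 18: reserve R10 A 8 -> on_hand[A=43 B=49 C=26] avail[A=35 B=42 C=26] open={R10,R9}
Step 19: commit R9 -> on_hand[A=43 B=42 C=26] avail[A=35 B=42 C=26] open={R10}
Step 20: cancel R10 -> on_hand[A=43 B=42 C=26] avail[A=43 B=42 C=26] open={}
Step 21: reserve R11 A 1 -> on_hand[A=43 B=42 C=26] avail[A=42 B=42 C=26] open={R11}
Step 22: reserve R12 A 5 -> on_hand[A=43 B=42 C=26] avail[A=37 B=42 C=26] open={R11,R12}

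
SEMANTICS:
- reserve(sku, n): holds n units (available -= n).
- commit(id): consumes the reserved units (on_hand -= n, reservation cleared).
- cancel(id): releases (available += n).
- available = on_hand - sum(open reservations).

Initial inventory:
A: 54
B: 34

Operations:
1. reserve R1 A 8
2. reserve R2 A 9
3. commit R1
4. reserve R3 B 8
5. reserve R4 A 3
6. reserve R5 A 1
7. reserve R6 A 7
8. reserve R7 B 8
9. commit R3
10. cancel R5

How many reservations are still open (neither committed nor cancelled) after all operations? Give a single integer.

Answer: 4

Derivation:
Step 1: reserve R1 A 8 -> on_hand[A=54 B=34] avail[A=46 B=34] open={R1}
Step 2: reserve R2 A 9 -> on_hand[A=54 B=34] avail[A=37 B=34] open={R1,R2}
Step 3: commit R1 -> on_hand[A=46 B=34] avail[A=37 B=34] open={R2}
Step 4: reserve R3 B 8 -> on_hand[A=46 B=34] avail[A=37 B=26] open={R2,R3}
Step 5: reserve R4 A 3 -> on_hand[A=46 B=34] avail[A=34 B=26] open={R2,R3,R4}
Step 6: reserve R5 A 1 -> on_hand[A=46 B=34] avail[A=33 B=26] open={R2,R3,R4,R5}
Step 7: reserve R6 A 7 -> on_hand[A=46 B=34] avail[A=26 B=26] open={R2,R3,R4,R5,R6}
Step 8: reserve R7 B 8 -> on_hand[A=46 B=34] avail[A=26 B=18] open={R2,R3,R4,R5,R6,R7}
Step 9: commit R3 -> on_hand[A=46 B=26] avail[A=26 B=18] open={R2,R4,R5,R6,R7}
Step 10: cancel R5 -> on_hand[A=46 B=26] avail[A=27 B=18] open={R2,R4,R6,R7}
Open reservations: ['R2', 'R4', 'R6', 'R7'] -> 4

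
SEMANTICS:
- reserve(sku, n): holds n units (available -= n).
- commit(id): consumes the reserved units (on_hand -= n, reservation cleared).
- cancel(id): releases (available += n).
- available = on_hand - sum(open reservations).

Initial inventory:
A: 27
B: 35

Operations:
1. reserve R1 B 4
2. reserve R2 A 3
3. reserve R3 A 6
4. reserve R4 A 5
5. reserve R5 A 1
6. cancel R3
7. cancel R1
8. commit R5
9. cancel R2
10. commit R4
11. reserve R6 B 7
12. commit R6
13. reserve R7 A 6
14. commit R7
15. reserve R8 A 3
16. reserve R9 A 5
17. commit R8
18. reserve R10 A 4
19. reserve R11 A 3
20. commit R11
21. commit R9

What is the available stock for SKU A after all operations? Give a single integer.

Answer: 0

Derivation:
Step 1: reserve R1 B 4 -> on_hand[A=27 B=35] avail[A=27 B=31] open={R1}
Step 2: reserve R2 A 3 -> on_hand[A=27 B=35] avail[A=24 B=31] open={R1,R2}
Step 3: reserve R3 A 6 -> on_hand[A=27 B=35] avail[A=18 B=31] open={R1,R2,R3}
Step 4: reserve R4 A 5 -> on_hand[A=27 B=35] avail[A=13 B=31] open={R1,R2,R3,R4}
Step 5: reserve R5 A 1 -> on_hand[A=27 B=35] avail[A=12 B=31] open={R1,R2,R3,R4,R5}
Step 6: cancel R3 -> on_hand[A=27 B=35] avail[A=18 B=31] open={R1,R2,R4,R5}
Step 7: cancel R1 -> on_hand[A=27 B=35] avail[A=18 B=35] open={R2,R4,R5}
Step 8: commit R5 -> on_hand[A=26 B=35] avail[A=18 B=35] open={R2,R4}
Step 9: cancel R2 -> on_hand[A=26 B=35] avail[A=21 B=35] open={R4}
Step 10: commit R4 -> on_hand[A=21 B=35] avail[A=21 B=35] open={}
Step 11: reserve R6 B 7 -> on_hand[A=21 B=35] avail[A=21 B=28] open={R6}
Step 12: commit R6 -> on_hand[A=21 B=28] avail[A=21 B=28] open={}
Step 13: reserve R7 A 6 -> on_hand[A=21 B=28] avail[A=15 B=28] open={R7}
Step 14: commit R7 -> on_hand[A=15 B=28] avail[A=15 B=28] open={}
Step 15: reserve R8 A 3 -> on_hand[A=15 B=28] avail[A=12 B=28] open={R8}
Step 16: reserve R9 A 5 -> on_hand[A=15 B=28] avail[A=7 B=28] open={R8,R9}
Step 17: commit R8 -> on_hand[A=12 B=28] avail[A=7 B=28] open={R9}
Step 18: reserve R10 A 4 -> on_hand[A=12 B=28] avail[A=3 B=28] open={R10,R9}
Step 19: reserve R11 A 3 -> on_hand[A=12 B=28] avail[A=0 B=28] open={R10,R11,R9}
Step 20: commit R11 -> on_hand[A=9 B=28] avail[A=0 B=28] open={R10,R9}
Step 21: commit R9 -> on_hand[A=4 B=28] avail[A=0 B=28] open={R10}
Final available[A] = 0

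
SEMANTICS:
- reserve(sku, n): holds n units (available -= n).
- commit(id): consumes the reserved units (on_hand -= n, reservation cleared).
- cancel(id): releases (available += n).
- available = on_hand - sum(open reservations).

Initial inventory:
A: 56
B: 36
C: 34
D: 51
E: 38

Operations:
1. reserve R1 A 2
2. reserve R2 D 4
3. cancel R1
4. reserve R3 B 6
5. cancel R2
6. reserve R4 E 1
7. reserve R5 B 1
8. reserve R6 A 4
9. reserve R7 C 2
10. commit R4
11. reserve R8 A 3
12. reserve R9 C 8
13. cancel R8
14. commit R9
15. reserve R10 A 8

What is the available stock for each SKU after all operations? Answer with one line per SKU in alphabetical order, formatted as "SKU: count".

Step 1: reserve R1 A 2 -> on_hand[A=56 B=36 C=34 D=51 E=38] avail[A=54 B=36 C=34 D=51 E=38] open={R1}
Step 2: reserve R2 D 4 -> on_hand[A=56 B=36 C=34 D=51 E=38] avail[A=54 B=36 C=34 D=47 E=38] open={R1,R2}
Step 3: cancel R1 -> on_hand[A=56 B=36 C=34 D=51 E=38] avail[A=56 B=36 C=34 D=47 E=38] open={R2}
Step 4: reserve R3 B 6 -> on_hand[A=56 B=36 C=34 D=51 E=38] avail[A=56 B=30 C=34 D=47 E=38] open={R2,R3}
Step 5: cancel R2 -> on_hand[A=56 B=36 C=34 D=51 E=38] avail[A=56 B=30 C=34 D=51 E=38] open={R3}
Step 6: reserve R4 E 1 -> on_hand[A=56 B=36 C=34 D=51 E=38] avail[A=56 B=30 C=34 D=51 E=37] open={R3,R4}
Step 7: reserve R5 B 1 -> on_hand[A=56 B=36 C=34 D=51 E=38] avail[A=56 B=29 C=34 D=51 E=37] open={R3,R4,R5}
Step 8: reserve R6 A 4 -> on_hand[A=56 B=36 C=34 D=51 E=38] avail[A=52 B=29 C=34 D=51 E=37] open={R3,R4,R5,R6}
Step 9: reserve R7 C 2 -> on_hand[A=56 B=36 C=34 D=51 E=38] avail[A=52 B=29 C=32 D=51 E=37] open={R3,R4,R5,R6,R7}
Step 10: commit R4 -> on_hand[A=56 B=36 C=34 D=51 E=37] avail[A=52 B=29 C=32 D=51 E=37] open={R3,R5,R6,R7}
Step 11: reserve R8 A 3 -> on_hand[A=56 B=36 C=34 D=51 E=37] avail[A=49 B=29 C=32 D=51 E=37] open={R3,R5,R6,R7,R8}
Step 12: reserve R9 C 8 -> on_hand[A=56 B=36 C=34 D=51 E=37] avail[A=49 B=29 C=24 D=51 E=37] open={R3,R5,R6,R7,R8,R9}
Step 13: cancel R8 -> on_hand[A=56 B=36 C=34 D=51 E=37] avail[A=52 B=29 C=24 D=51 E=37] open={R3,R5,R6,R7,R9}
Step 14: commit R9 -> on_hand[A=56 B=36 C=26 D=51 E=37] avail[A=52 B=29 C=24 D=51 E=37] open={R3,R5,R6,R7}
Step 15: reserve R10 A 8 -> on_hand[A=56 B=36 C=26 D=51 E=37] avail[A=44 B=29 C=24 D=51 E=37] open={R10,R3,R5,R6,R7}

Answer: A: 44
B: 29
C: 24
D: 51
E: 37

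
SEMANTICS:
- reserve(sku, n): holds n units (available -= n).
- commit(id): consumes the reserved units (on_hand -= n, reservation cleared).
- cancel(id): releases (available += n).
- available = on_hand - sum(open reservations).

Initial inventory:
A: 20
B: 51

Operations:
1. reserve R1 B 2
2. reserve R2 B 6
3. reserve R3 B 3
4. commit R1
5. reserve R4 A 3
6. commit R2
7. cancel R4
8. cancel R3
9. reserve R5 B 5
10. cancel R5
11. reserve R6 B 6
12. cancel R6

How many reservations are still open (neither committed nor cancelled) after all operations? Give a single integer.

Step 1: reserve R1 B 2 -> on_hand[A=20 B=51] avail[A=20 B=49] open={R1}
Step 2: reserve R2 B 6 -> on_hand[A=20 B=51] avail[A=20 B=43] open={R1,R2}
Step 3: reserve R3 B 3 -> on_hand[A=20 B=51] avail[A=20 B=40] open={R1,R2,R3}
Step 4: commit R1 -> on_hand[A=20 B=49] avail[A=20 B=40] open={R2,R3}
Step 5: reserve R4 A 3 -> on_hand[A=20 B=49] avail[A=17 B=40] open={R2,R3,R4}
Step 6: commit R2 -> on_hand[A=20 B=43] avail[A=17 B=40] open={R3,R4}
Step 7: cancel R4 -> on_hand[A=20 B=43] avail[A=20 B=40] open={R3}
Step 8: cancel R3 -> on_hand[A=20 B=43] avail[A=20 B=43] open={}
Step 9: reserve R5 B 5 -> on_hand[A=20 B=43] avail[A=20 B=38] open={R5}
Step 10: cancel R5 -> on_hand[A=20 B=43] avail[A=20 B=43] open={}
Step 11: reserve R6 B 6 -> on_hand[A=20 B=43] avail[A=20 B=37] open={R6}
Step 12: cancel R6 -> on_hand[A=20 B=43] avail[A=20 B=43] open={}
Open reservations: [] -> 0

Answer: 0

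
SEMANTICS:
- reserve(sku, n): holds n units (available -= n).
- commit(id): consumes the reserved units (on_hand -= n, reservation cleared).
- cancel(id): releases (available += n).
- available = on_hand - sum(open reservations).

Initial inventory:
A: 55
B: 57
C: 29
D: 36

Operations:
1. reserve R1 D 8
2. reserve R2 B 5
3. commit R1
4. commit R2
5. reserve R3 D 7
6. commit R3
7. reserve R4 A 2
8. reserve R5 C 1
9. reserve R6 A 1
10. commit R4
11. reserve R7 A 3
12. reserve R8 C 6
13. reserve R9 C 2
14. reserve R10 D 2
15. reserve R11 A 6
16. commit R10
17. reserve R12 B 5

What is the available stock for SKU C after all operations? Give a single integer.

Step 1: reserve R1 D 8 -> on_hand[A=55 B=57 C=29 D=36] avail[A=55 B=57 C=29 D=28] open={R1}
Step 2: reserve R2 B 5 -> on_hand[A=55 B=57 C=29 D=36] avail[A=55 B=52 C=29 D=28] open={R1,R2}
Step 3: commit R1 -> on_hand[A=55 B=57 C=29 D=28] avail[A=55 B=52 C=29 D=28] open={R2}
Step 4: commit R2 -> on_hand[A=55 B=52 C=29 D=28] avail[A=55 B=52 C=29 D=28] open={}
Step 5: reserve R3 D 7 -> on_hand[A=55 B=52 C=29 D=28] avail[A=55 B=52 C=29 D=21] open={R3}
Step 6: commit R3 -> on_hand[A=55 B=52 C=29 D=21] avail[A=55 B=52 C=29 D=21] open={}
Step 7: reserve R4 A 2 -> on_hand[A=55 B=52 C=29 D=21] avail[A=53 B=52 C=29 D=21] open={R4}
Step 8: reserve R5 C 1 -> on_hand[A=55 B=52 C=29 D=21] avail[A=53 B=52 C=28 D=21] open={R4,R5}
Step 9: reserve R6 A 1 -> on_hand[A=55 B=52 C=29 D=21] avail[A=52 B=52 C=28 D=21] open={R4,R5,R6}
Step 10: commit R4 -> on_hand[A=53 B=52 C=29 D=21] avail[A=52 B=52 C=28 D=21] open={R5,R6}
Step 11: reserve R7 A 3 -> on_hand[A=53 B=52 C=29 D=21] avail[A=49 B=52 C=28 D=21] open={R5,R6,R7}
Step 12: reserve R8 C 6 -> on_hand[A=53 B=52 C=29 D=21] avail[A=49 B=52 C=22 D=21] open={R5,R6,R7,R8}
Step 13: reserve R9 C 2 -> on_hand[A=53 B=52 C=29 D=21] avail[A=49 B=52 C=20 D=21] open={R5,R6,R7,R8,R9}
Step 14: reserve R10 D 2 -> on_hand[A=53 B=52 C=29 D=21] avail[A=49 B=52 C=20 D=19] open={R10,R5,R6,R7,R8,R9}
Step 15: reserve R11 A 6 -> on_hand[A=53 B=52 C=29 D=21] avail[A=43 B=52 C=20 D=19] open={R10,R11,R5,R6,R7,R8,R9}
Step 16: commit R10 -> on_hand[A=53 B=52 C=29 D=19] avail[A=43 B=52 C=20 D=19] open={R11,R5,R6,R7,R8,R9}
Step 17: reserve R12 B 5 -> on_hand[A=53 B=52 C=29 D=19] avail[A=43 B=47 C=20 D=19] open={R11,R12,R5,R6,R7,R8,R9}
Final available[C] = 20

Answer: 20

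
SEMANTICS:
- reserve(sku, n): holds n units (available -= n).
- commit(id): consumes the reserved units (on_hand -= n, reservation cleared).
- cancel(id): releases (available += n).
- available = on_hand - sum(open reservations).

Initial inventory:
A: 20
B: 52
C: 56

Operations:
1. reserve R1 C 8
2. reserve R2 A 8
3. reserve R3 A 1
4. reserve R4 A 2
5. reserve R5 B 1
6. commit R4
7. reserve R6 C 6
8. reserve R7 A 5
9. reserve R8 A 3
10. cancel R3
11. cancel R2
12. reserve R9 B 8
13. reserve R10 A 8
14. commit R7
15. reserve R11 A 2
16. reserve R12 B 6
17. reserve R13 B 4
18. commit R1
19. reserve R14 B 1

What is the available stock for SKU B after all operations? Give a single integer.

Answer: 32

Derivation:
Step 1: reserve R1 C 8 -> on_hand[A=20 B=52 C=56] avail[A=20 B=52 C=48] open={R1}
Step 2: reserve R2 A 8 -> on_hand[A=20 B=52 C=56] avail[A=12 B=52 C=48] open={R1,R2}
Step 3: reserve R3 A 1 -> on_hand[A=20 B=52 C=56] avail[A=11 B=52 C=48] open={R1,R2,R3}
Step 4: reserve R4 A 2 -> on_hand[A=20 B=52 C=56] avail[A=9 B=52 C=48] open={R1,R2,R3,R4}
Step 5: reserve R5 B 1 -> on_hand[A=20 B=52 C=56] avail[A=9 B=51 C=48] open={R1,R2,R3,R4,R5}
Step 6: commit R4 -> on_hand[A=18 B=52 C=56] avail[A=9 B=51 C=48] open={R1,R2,R3,R5}
Step 7: reserve R6 C 6 -> on_hand[A=18 B=52 C=56] avail[A=9 B=51 C=42] open={R1,R2,R3,R5,R6}
Step 8: reserve R7 A 5 -> on_hand[A=18 B=52 C=56] avail[A=4 B=51 C=42] open={R1,R2,R3,R5,R6,R7}
Step 9: reserve R8 A 3 -> on_hand[A=18 B=52 C=56] avail[A=1 B=51 C=42] open={R1,R2,R3,R5,R6,R7,R8}
Step 10: cancel R3 -> on_hand[A=18 B=52 C=56] avail[A=2 B=51 C=42] open={R1,R2,R5,R6,R7,R8}
Step 11: cancel R2 -> on_hand[A=18 B=52 C=56] avail[A=10 B=51 C=42] open={R1,R5,R6,R7,R8}
Step 12: reserve R9 B 8 -> on_hand[A=18 B=52 C=56] avail[A=10 B=43 C=42] open={R1,R5,R6,R7,R8,R9}
Step 13: reserve R10 A 8 -> on_hand[A=18 B=52 C=56] avail[A=2 B=43 C=42] open={R1,R10,R5,R6,R7,R8,R9}
Step 14: commit R7 -> on_hand[A=13 B=52 C=56] avail[A=2 B=43 C=42] open={R1,R10,R5,R6,R8,R9}
Step 15: reserve R11 A 2 -> on_hand[A=13 B=52 C=56] avail[A=0 B=43 C=42] open={R1,R10,R11,R5,R6,R8,R9}
Step 16: reserve R12 B 6 -> on_hand[A=13 B=52 C=56] avail[A=0 B=37 C=42] open={R1,R10,R11,R12,R5,R6,R8,R9}
Step 17: reserve R13 B 4 -> on_hand[A=13 B=52 C=56] avail[A=0 B=33 C=42] open={R1,R10,R11,R12,R13,R5,R6,R8,R9}
Step 18: commit R1 -> on_hand[A=13 B=52 C=48] avail[A=0 B=33 C=42] open={R10,R11,R12,R13,R5,R6,R8,R9}
Step 19: reserve R14 B 1 -> on_hand[A=13 B=52 C=48] avail[A=0 B=32 C=42] open={R10,R11,R12,R13,R14,R5,R6,R8,R9}
Final available[B] = 32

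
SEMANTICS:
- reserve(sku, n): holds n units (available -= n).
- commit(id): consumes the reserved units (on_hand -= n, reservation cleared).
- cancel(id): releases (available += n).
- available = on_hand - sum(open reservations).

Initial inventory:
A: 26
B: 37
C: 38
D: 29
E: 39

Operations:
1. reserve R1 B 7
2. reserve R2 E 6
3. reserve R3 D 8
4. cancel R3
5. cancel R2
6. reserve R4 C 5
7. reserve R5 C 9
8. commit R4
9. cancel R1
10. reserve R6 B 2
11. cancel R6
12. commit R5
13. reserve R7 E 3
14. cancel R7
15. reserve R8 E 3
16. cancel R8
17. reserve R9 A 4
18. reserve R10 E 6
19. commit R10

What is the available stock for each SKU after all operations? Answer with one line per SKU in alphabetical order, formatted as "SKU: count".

Step 1: reserve R1 B 7 -> on_hand[A=26 B=37 C=38 D=29 E=39] avail[A=26 B=30 C=38 D=29 E=39] open={R1}
Step 2: reserve R2 E 6 -> on_hand[A=26 B=37 C=38 D=29 E=39] avail[A=26 B=30 C=38 D=29 E=33] open={R1,R2}
Step 3: reserve R3 D 8 -> on_hand[A=26 B=37 C=38 D=29 E=39] avail[A=26 B=30 C=38 D=21 E=33] open={R1,R2,R3}
Step 4: cancel R3 -> on_hand[A=26 B=37 C=38 D=29 E=39] avail[A=26 B=30 C=38 D=29 E=33] open={R1,R2}
Step 5: cancel R2 -> on_hand[A=26 B=37 C=38 D=29 E=39] avail[A=26 B=30 C=38 D=29 E=39] open={R1}
Step 6: reserve R4 C 5 -> on_hand[A=26 B=37 C=38 D=29 E=39] avail[A=26 B=30 C=33 D=29 E=39] open={R1,R4}
Step 7: reserve R5 C 9 -> on_hand[A=26 B=37 C=38 D=29 E=39] avail[A=26 B=30 C=24 D=29 E=39] open={R1,R4,R5}
Step 8: commit R4 -> on_hand[A=26 B=37 C=33 D=29 E=39] avail[A=26 B=30 C=24 D=29 E=39] open={R1,R5}
Step 9: cancel R1 -> on_hand[A=26 B=37 C=33 D=29 E=39] avail[A=26 B=37 C=24 D=29 E=39] open={R5}
Step 10: reserve R6 B 2 -> on_hand[A=26 B=37 C=33 D=29 E=39] avail[A=26 B=35 C=24 D=29 E=39] open={R5,R6}
Step 11: cancel R6 -> on_hand[A=26 B=37 C=33 D=29 E=39] avail[A=26 B=37 C=24 D=29 E=39] open={R5}
Step 12: commit R5 -> on_hand[A=26 B=37 C=24 D=29 E=39] avail[A=26 B=37 C=24 D=29 E=39] open={}
Step 13: reserve R7 E 3 -> on_hand[A=26 B=37 C=24 D=29 E=39] avail[A=26 B=37 C=24 D=29 E=36] open={R7}
Step 14: cancel R7 -> on_hand[A=26 B=37 C=24 D=29 E=39] avail[A=26 B=37 C=24 D=29 E=39] open={}
Step 15: reserve R8 E 3 -> on_hand[A=26 B=37 C=24 D=29 E=39] avail[A=26 B=37 C=24 D=29 E=36] open={R8}
Step 16: cancel R8 -> on_hand[A=26 B=37 C=24 D=29 E=39] avail[A=26 B=37 C=24 D=29 E=39] open={}
Step 17: reserve R9 A 4 -> on_hand[A=26 B=37 C=24 D=29 E=39] avail[A=22 B=37 C=24 D=29 E=39] open={R9}
Step 18: reserve R10 E 6 -> on_hand[A=26 B=37 C=24 D=29 E=39] avail[A=22 B=37 C=24 D=29 E=33] open={R10,R9}
Step 19: commit R10 -> on_hand[A=26 B=37 C=24 D=29 E=33] avail[A=22 B=37 C=24 D=29 E=33] open={R9}

Answer: A: 22
B: 37
C: 24
D: 29
E: 33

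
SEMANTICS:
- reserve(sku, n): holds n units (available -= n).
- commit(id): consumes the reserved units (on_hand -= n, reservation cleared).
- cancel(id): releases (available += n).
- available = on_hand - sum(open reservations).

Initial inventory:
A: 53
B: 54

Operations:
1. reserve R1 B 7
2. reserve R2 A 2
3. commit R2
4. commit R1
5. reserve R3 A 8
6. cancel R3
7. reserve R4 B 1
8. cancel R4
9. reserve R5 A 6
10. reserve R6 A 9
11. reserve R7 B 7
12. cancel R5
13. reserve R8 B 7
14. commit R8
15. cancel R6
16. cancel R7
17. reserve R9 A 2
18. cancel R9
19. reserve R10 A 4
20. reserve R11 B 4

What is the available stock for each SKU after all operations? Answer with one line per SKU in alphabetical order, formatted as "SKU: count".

Step 1: reserve R1 B 7 -> on_hand[A=53 B=54] avail[A=53 B=47] open={R1}
Step 2: reserve R2 A 2 -> on_hand[A=53 B=54] avail[A=51 B=47] open={R1,R2}
Step 3: commit R2 -> on_hand[A=51 B=54] avail[A=51 B=47] open={R1}
Step 4: commit R1 -> on_hand[A=51 B=47] avail[A=51 B=47] open={}
Step 5: reserve R3 A 8 -> on_hand[A=51 B=47] avail[A=43 B=47] open={R3}
Step 6: cancel R3 -> on_hand[A=51 B=47] avail[A=51 B=47] open={}
Step 7: reserve R4 B 1 -> on_hand[A=51 B=47] avail[A=51 B=46] open={R4}
Step 8: cancel R4 -> on_hand[A=51 B=47] avail[A=51 B=47] open={}
Step 9: reserve R5 A 6 -> on_hand[A=51 B=47] avail[A=45 B=47] open={R5}
Step 10: reserve R6 A 9 -> on_hand[A=51 B=47] avail[A=36 B=47] open={R5,R6}
Step 11: reserve R7 B 7 -> on_hand[A=51 B=47] avail[A=36 B=40] open={R5,R6,R7}
Step 12: cancel R5 -> on_hand[A=51 B=47] avail[A=42 B=40] open={R6,R7}
Step 13: reserve R8 B 7 -> on_hand[A=51 B=47] avail[A=42 B=33] open={R6,R7,R8}
Step 14: commit R8 -> on_hand[A=51 B=40] avail[A=42 B=33] open={R6,R7}
Step 15: cancel R6 -> on_hand[A=51 B=40] avail[A=51 B=33] open={R7}
Step 16: cancel R7 -> on_hand[A=51 B=40] avail[A=51 B=40] open={}
Step 17: reserve R9 A 2 -> on_hand[A=51 B=40] avail[A=49 B=40] open={R9}
Step 18: cancel R9 -> on_hand[A=51 B=40] avail[A=51 B=40] open={}
Step 19: reserve R10 A 4 -> on_hand[A=51 B=40] avail[A=47 B=40] open={R10}
Step 20: reserve R11 B 4 -> on_hand[A=51 B=40] avail[A=47 B=36] open={R10,R11}

Answer: A: 47
B: 36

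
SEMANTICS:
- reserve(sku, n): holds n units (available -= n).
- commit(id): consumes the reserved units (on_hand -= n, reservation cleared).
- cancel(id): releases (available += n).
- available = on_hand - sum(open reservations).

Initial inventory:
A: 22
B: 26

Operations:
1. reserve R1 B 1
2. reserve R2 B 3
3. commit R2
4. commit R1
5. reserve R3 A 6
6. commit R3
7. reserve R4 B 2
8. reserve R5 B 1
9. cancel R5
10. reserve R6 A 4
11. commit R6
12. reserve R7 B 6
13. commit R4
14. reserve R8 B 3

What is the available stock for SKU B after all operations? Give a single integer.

Answer: 11

Derivation:
Step 1: reserve R1 B 1 -> on_hand[A=22 B=26] avail[A=22 B=25] open={R1}
Step 2: reserve R2 B 3 -> on_hand[A=22 B=26] avail[A=22 B=22] open={R1,R2}
Step 3: commit R2 -> on_hand[A=22 B=23] avail[A=22 B=22] open={R1}
Step 4: commit R1 -> on_hand[A=22 B=22] avail[A=22 B=22] open={}
Step 5: reserve R3 A 6 -> on_hand[A=22 B=22] avail[A=16 B=22] open={R3}
Step 6: commit R3 -> on_hand[A=16 B=22] avail[A=16 B=22] open={}
Step 7: reserve R4 B 2 -> on_hand[A=16 B=22] avail[A=16 B=20] open={R4}
Step 8: reserve R5 B 1 -> on_hand[A=16 B=22] avail[A=16 B=19] open={R4,R5}
Step 9: cancel R5 -> on_hand[A=16 B=22] avail[A=16 B=20] open={R4}
Step 10: reserve R6 A 4 -> on_hand[A=16 B=22] avail[A=12 B=20] open={R4,R6}
Step 11: commit R6 -> on_hand[A=12 B=22] avail[A=12 B=20] open={R4}
Step 12: reserve R7 B 6 -> on_hand[A=12 B=22] avail[A=12 B=14] open={R4,R7}
Step 13: commit R4 -> on_hand[A=12 B=20] avail[A=12 B=14] open={R7}
Step 14: reserve R8 B 3 -> on_hand[A=12 B=20] avail[A=12 B=11] open={R7,R8}
Final available[B] = 11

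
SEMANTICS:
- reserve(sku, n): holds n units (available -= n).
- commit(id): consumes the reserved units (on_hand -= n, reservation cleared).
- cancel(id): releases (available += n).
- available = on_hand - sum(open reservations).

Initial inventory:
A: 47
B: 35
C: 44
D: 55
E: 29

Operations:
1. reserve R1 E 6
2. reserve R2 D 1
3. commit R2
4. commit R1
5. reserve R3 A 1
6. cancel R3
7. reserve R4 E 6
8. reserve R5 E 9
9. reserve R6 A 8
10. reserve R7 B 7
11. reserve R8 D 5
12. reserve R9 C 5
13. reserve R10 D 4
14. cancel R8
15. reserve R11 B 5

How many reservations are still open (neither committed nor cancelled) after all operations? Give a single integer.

Answer: 7

Derivation:
Step 1: reserve R1 E 6 -> on_hand[A=47 B=35 C=44 D=55 E=29] avail[A=47 B=35 C=44 D=55 E=23] open={R1}
Step 2: reserve R2 D 1 -> on_hand[A=47 B=35 C=44 D=55 E=29] avail[A=47 B=35 C=44 D=54 E=23] open={R1,R2}
Step 3: commit R2 -> on_hand[A=47 B=35 C=44 D=54 E=29] avail[A=47 B=35 C=44 D=54 E=23] open={R1}
Step 4: commit R1 -> on_hand[A=47 B=35 C=44 D=54 E=23] avail[A=47 B=35 C=44 D=54 E=23] open={}
Step 5: reserve R3 A 1 -> on_hand[A=47 B=35 C=44 D=54 E=23] avail[A=46 B=35 C=44 D=54 E=23] open={R3}
Step 6: cancel R3 -> on_hand[A=47 B=35 C=44 D=54 E=23] avail[A=47 B=35 C=44 D=54 E=23] open={}
Step 7: reserve R4 E 6 -> on_hand[A=47 B=35 C=44 D=54 E=23] avail[A=47 B=35 C=44 D=54 E=17] open={R4}
Step 8: reserve R5 E 9 -> on_hand[A=47 B=35 C=44 D=54 E=23] avail[A=47 B=35 C=44 D=54 E=8] open={R4,R5}
Step 9: reserve R6 A 8 -> on_hand[A=47 B=35 C=44 D=54 E=23] avail[A=39 B=35 C=44 D=54 E=8] open={R4,R5,R6}
Step 10: reserve R7 B 7 -> on_hand[A=47 B=35 C=44 D=54 E=23] avail[A=39 B=28 C=44 D=54 E=8] open={R4,R5,R6,R7}
Step 11: reserve R8 D 5 -> on_hand[A=47 B=35 C=44 D=54 E=23] avail[A=39 B=28 C=44 D=49 E=8] open={R4,R5,R6,R7,R8}
Step 12: reserve R9 C 5 -> on_hand[A=47 B=35 C=44 D=54 E=23] avail[A=39 B=28 C=39 D=49 E=8] open={R4,R5,R6,R7,R8,R9}
Step 13: reserve R10 D 4 -> on_hand[A=47 B=35 C=44 D=54 E=23] avail[A=39 B=28 C=39 D=45 E=8] open={R10,R4,R5,R6,R7,R8,R9}
Step 14: cancel R8 -> on_hand[A=47 B=35 C=44 D=54 E=23] avail[A=39 B=28 C=39 D=50 E=8] open={R10,R4,R5,R6,R7,R9}
Step 15: reserve R11 B 5 -> on_hand[A=47 B=35 C=44 D=54 E=23] avail[A=39 B=23 C=39 D=50 E=8] open={R10,R11,R4,R5,R6,R7,R9}
Open reservations: ['R10', 'R11', 'R4', 'R5', 'R6', 'R7', 'R9'] -> 7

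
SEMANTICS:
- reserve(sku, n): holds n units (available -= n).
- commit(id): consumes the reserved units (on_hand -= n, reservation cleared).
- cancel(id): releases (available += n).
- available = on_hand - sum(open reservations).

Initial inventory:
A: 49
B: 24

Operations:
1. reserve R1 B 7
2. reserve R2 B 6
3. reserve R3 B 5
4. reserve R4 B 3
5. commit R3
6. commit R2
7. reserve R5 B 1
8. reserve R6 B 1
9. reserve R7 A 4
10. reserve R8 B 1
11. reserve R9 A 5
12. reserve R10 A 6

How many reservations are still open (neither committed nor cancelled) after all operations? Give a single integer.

Answer: 8

Derivation:
Step 1: reserve R1 B 7 -> on_hand[A=49 B=24] avail[A=49 B=17] open={R1}
Step 2: reserve R2 B 6 -> on_hand[A=49 B=24] avail[A=49 B=11] open={R1,R2}
Step 3: reserve R3 B 5 -> on_hand[A=49 B=24] avail[A=49 B=6] open={R1,R2,R3}
Step 4: reserve R4 B 3 -> on_hand[A=49 B=24] avail[A=49 B=3] open={R1,R2,R3,R4}
Step 5: commit R3 -> on_hand[A=49 B=19] avail[A=49 B=3] open={R1,R2,R4}
Step 6: commit R2 -> on_hand[A=49 B=13] avail[A=49 B=3] open={R1,R4}
Step 7: reserve R5 B 1 -> on_hand[A=49 B=13] avail[A=49 B=2] open={R1,R4,R5}
Step 8: reserve R6 B 1 -> on_hand[A=49 B=13] avail[A=49 B=1] open={R1,R4,R5,R6}
Step 9: reserve R7 A 4 -> on_hand[A=49 B=13] avail[A=45 B=1] open={R1,R4,R5,R6,R7}
Step 10: reserve R8 B 1 -> on_hand[A=49 B=13] avail[A=45 B=0] open={R1,R4,R5,R6,R7,R8}
Step 11: reserve R9 A 5 -> on_hand[A=49 B=13] avail[A=40 B=0] open={R1,R4,R5,R6,R7,R8,R9}
Step 12: reserve R10 A 6 -> on_hand[A=49 B=13] avail[A=34 B=0] open={R1,R10,R4,R5,R6,R7,R8,R9}
Open reservations: ['R1', 'R10', 'R4', 'R5', 'R6', 'R7', 'R8', 'R9'] -> 8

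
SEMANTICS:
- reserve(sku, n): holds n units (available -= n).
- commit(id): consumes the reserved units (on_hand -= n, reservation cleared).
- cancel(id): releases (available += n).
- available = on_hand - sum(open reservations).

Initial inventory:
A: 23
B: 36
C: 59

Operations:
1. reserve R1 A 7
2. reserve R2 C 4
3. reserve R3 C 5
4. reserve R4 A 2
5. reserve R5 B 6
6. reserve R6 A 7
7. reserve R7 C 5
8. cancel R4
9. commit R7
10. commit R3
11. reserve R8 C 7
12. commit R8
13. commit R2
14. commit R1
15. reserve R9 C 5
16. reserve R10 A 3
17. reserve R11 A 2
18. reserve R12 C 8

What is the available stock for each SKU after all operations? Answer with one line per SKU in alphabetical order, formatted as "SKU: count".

Step 1: reserve R1 A 7 -> on_hand[A=23 B=36 C=59] avail[A=16 B=36 C=59] open={R1}
Step 2: reserve R2 C 4 -> on_hand[A=23 B=36 C=59] avail[A=16 B=36 C=55] open={R1,R2}
Step 3: reserve R3 C 5 -> on_hand[A=23 B=36 C=59] avail[A=16 B=36 C=50] open={R1,R2,R3}
Step 4: reserve R4 A 2 -> on_hand[A=23 B=36 C=59] avail[A=14 B=36 C=50] open={R1,R2,R3,R4}
Step 5: reserve R5 B 6 -> on_hand[A=23 B=36 C=59] avail[A=14 B=30 C=50] open={R1,R2,R3,R4,R5}
Step 6: reserve R6 A 7 -> on_hand[A=23 B=36 C=59] avail[A=7 B=30 C=50] open={R1,R2,R3,R4,R5,R6}
Step 7: reserve R7 C 5 -> on_hand[A=23 B=36 C=59] avail[A=7 B=30 C=45] open={R1,R2,R3,R4,R5,R6,R7}
Step 8: cancel R4 -> on_hand[A=23 B=36 C=59] avail[A=9 B=30 C=45] open={R1,R2,R3,R5,R6,R7}
Step 9: commit R7 -> on_hand[A=23 B=36 C=54] avail[A=9 B=30 C=45] open={R1,R2,R3,R5,R6}
Step 10: commit R3 -> on_hand[A=23 B=36 C=49] avail[A=9 B=30 C=45] open={R1,R2,R5,R6}
Step 11: reserve R8 C 7 -> on_hand[A=23 B=36 C=49] avail[A=9 B=30 C=38] open={R1,R2,R5,R6,R8}
Step 12: commit R8 -> on_hand[A=23 B=36 C=42] avail[A=9 B=30 C=38] open={R1,R2,R5,R6}
Step 13: commit R2 -> on_hand[A=23 B=36 C=38] avail[A=9 B=30 C=38] open={R1,R5,R6}
Step 14: commit R1 -> on_hand[A=16 B=36 C=38] avail[A=9 B=30 C=38] open={R5,R6}
Step 15: reserve R9 C 5 -> on_hand[A=16 B=36 C=38] avail[A=9 B=30 C=33] open={R5,R6,R9}
Step 16: reserve R10 A 3 -> on_hand[A=16 B=36 C=38] avail[A=6 B=30 C=33] open={R10,R5,R6,R9}
Step 17: reserve R11 A 2 -> on_hand[A=16 B=36 C=38] avail[A=4 B=30 C=33] open={R10,R11,R5,R6,R9}
Step 18: reserve R12 C 8 -> on_hand[A=16 B=36 C=38] avail[A=4 B=30 C=25] open={R10,R11,R12,R5,R6,R9}

Answer: A: 4
B: 30
C: 25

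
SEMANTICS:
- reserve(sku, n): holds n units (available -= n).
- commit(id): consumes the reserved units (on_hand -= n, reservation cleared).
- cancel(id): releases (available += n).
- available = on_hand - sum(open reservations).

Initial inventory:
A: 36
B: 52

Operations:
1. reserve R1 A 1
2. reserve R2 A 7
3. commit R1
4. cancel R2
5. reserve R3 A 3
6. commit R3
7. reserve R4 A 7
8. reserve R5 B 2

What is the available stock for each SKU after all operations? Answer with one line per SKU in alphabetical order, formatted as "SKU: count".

Step 1: reserve R1 A 1 -> on_hand[A=36 B=52] avail[A=35 B=52] open={R1}
Step 2: reserve R2 A 7 -> on_hand[A=36 B=52] avail[A=28 B=52] open={R1,R2}
Step 3: commit R1 -> on_hand[A=35 B=52] avail[A=28 B=52] open={R2}
Step 4: cancel R2 -> on_hand[A=35 B=52] avail[A=35 B=52] open={}
Step 5: reserve R3 A 3 -> on_hand[A=35 B=52] avail[A=32 B=52] open={R3}
Step 6: commit R3 -> on_hand[A=32 B=52] avail[A=32 B=52] open={}
Step 7: reserve R4 A 7 -> on_hand[A=32 B=52] avail[A=25 B=52] open={R4}
Step 8: reserve R5 B 2 -> on_hand[A=32 B=52] avail[A=25 B=50] open={R4,R5}

Answer: A: 25
B: 50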